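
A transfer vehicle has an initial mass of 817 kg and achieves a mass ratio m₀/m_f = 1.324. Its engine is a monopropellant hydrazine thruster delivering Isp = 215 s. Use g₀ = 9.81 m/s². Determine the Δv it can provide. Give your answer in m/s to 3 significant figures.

v_e = Isp · g₀ = 215 × 9.81 = 2109.2 m/s.
Using Δv = v_e ln(m₀/m_f): Δv = v_e · ln(1.324) = 2109.2 × 0.2807 ≈ 591.9 m/s.

Δv ≈ 592 m/s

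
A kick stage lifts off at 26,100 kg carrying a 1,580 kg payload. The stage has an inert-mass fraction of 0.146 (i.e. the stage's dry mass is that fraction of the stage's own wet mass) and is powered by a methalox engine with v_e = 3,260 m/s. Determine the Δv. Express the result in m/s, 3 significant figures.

Stage wet mass = m₀ − payload = 26,100 − 1,580 = 24,520 kg.
Stage dry mass = ε × stage wet mass = 0.146 × 24,520 = 3,579.92 kg.
Burnout mass m_f = stage dry + payload = 3,579.92 + 1,580 = 5,159.92 kg.
Δv = v_e · ln(26,100/5,159.92) = 3260.0 × ln(5.058) = 3260.0 × 1.6210 ≈ 5285 m/s.

Δv ≈ 5280 m/s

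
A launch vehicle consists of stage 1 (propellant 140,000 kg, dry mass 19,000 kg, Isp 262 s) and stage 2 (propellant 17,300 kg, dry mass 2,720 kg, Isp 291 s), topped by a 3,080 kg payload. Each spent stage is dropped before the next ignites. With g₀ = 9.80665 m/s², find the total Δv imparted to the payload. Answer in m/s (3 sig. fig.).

Ignition mass of stage 1 = 140,000+19,000 + 17,300+2,720 + 3,080 = 182,100 kg.
Stage 1: m₀ = 182,100 kg, m_f = 182,100 − 140,000 = 42,100 kg; Δv = 262×9.80665×ln(4.325) = 2569.3×1.4645 ≈ 3763 m/s.
Stage 2: m₀ = 23,100 kg, m_f = 23,100 − 17,300 = 5,800 kg; Δv = 291×9.80665×ln(3.983) = 2853.7×1.3820 ≈ 3944 m/s.
Total Δv = 3763 + 3944 = 7707 m/s.

Δv ≈ 7710 m/s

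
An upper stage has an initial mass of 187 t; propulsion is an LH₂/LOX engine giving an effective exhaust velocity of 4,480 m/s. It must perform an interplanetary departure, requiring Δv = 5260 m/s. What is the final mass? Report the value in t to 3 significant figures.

m₀/m_f = exp(Δv / v_e) = exp(5260 / 4480.0) = exp(1.1741) = 3.2353.
m_f = m₀ / 3.2353 = 187 / 3.2353 = 57.7999 t.

final mass ≈ 57.8 t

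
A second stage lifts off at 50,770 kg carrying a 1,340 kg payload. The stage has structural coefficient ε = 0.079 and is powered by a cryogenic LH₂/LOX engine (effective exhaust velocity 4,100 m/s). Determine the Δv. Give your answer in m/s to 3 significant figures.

Stage wet mass = m₀ − payload = 50,770 − 1,340 = 49,430 kg.
Stage dry mass = ε × stage wet mass = 0.079 × 49,430 = 3,904.97 kg.
Burnout mass m_f = stage dry + payload = 3,904.97 + 1,340 = 5,244.97 kg.
From the ideal rocket equation, Δv = v_e · ln(50,770/5,244.97) = 4100.0 × ln(9.68) = 4100.0 × 2.2700 ≈ 9307 m/s.

Δv ≈ 9310 m/s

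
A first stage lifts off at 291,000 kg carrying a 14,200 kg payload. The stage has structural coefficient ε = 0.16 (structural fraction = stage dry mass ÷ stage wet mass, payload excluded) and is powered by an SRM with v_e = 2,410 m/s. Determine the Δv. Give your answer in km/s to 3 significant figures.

Stage wet mass = m₀ − payload = 291,000 − 14,200 = 276,800 kg.
Stage dry mass = ε × stage wet mass = 0.16 × 276,800 = 44,288 kg.
Burnout mass m_f = stage dry + payload = 44,288 + 14,200 = 58,488 kg.
Δv = v_e · ln(291,000/58,488) = 2410.0 × ln(4.975) = 2410.0 × 1.6045 ≈ 3867 m/s.

Δv ≈ 3.87 km/s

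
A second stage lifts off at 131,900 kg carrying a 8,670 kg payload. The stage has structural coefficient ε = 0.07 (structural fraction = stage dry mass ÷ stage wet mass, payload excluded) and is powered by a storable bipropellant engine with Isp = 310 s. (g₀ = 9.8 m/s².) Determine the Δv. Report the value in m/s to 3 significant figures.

Δv ≈ 6170 m/s

Stage wet mass = m₀ − payload = 131,900 − 8,670 = 123,230 kg.
Stage dry mass = ε × stage wet mass = 0.07 × 123,230 = 8,626.1 kg.
Burnout mass m_f = stage dry + payload = 8,626.1 + 8,670 = 17,296.1 kg.
v_e = Isp · g₀ = 310 × 9.8 = 3038.0 m/s.
By the Tsiolkovsky rocket equation, Δv = v_e · ln(131,900/17,296.1) = 3038.0 × ln(7.626) = 3038.0 × 2.0316 ≈ 6172 m/s.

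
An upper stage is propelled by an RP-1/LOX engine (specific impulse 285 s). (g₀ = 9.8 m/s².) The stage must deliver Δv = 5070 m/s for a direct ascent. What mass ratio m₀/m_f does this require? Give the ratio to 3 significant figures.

v_e = Isp · g₀ = 285 × 9.8 = 2793.0 m/s.
Rocket equation: m₀/m_f = exp(Δv / v_e) = exp(5070 / 2793.0) = exp(1.8153) = 6.1426.

mass ratio ≈ 6.14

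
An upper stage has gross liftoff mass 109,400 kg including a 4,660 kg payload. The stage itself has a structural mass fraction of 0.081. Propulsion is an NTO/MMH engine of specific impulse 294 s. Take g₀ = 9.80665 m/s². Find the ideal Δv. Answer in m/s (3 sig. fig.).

Stage wet mass = m₀ − payload = 109,400 − 4,660 = 104,740 kg.
Stage dry mass = ε × stage wet mass = 0.081 × 104,740 = 8,483.94 kg.
Burnout mass m_f = stage dry + payload = 8,483.94 + 4,660 = 13,143.94 kg.
v_e = Isp · g₀ = 294 × 9.80665 = 2883.2 m/s.
Rocket equation: Δv = v_e · ln(109,400/13,143.94) = 2883.2 × ln(8.323) = 2883.2 × 2.1191 ≈ 6110 m/s.

Δv ≈ 6110 m/s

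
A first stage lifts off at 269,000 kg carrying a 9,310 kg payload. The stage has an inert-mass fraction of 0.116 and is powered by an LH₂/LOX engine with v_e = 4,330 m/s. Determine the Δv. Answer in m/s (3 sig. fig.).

Δv ≈ 8310 m/s

Stage wet mass = m₀ − payload = 269,000 − 9,310 = 259,690 kg.
Stage dry mass = ε × stage wet mass = 0.116 × 259,690 = 30,124 kg.
Burnout mass m_f = stage dry + payload = 30,124 + 9,310 = 39,434 kg.
Rocket equation: Δv = v_e · ln(269,000/39,434) = 4330.0 × ln(6.822) = 4330.0 × 1.9201 ≈ 8314 m/s.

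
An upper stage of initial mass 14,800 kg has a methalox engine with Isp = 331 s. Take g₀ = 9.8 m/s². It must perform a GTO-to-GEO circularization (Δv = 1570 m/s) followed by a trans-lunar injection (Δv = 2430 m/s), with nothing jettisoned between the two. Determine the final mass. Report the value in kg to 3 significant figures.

v_e = Isp · g₀ = 331 × 9.8 = 3243.8 m/s.
After the first burn: m = 14800 × exp(−1570/3243.8) = 14800 × 0.61631 = 9,121.39 kg.
After the second burn: m = 9,121.39 × exp(−2430/3243.8) = 9,121.39 × 0.47278 = 4,312.41 kg.

final mass ≈ 4310 kg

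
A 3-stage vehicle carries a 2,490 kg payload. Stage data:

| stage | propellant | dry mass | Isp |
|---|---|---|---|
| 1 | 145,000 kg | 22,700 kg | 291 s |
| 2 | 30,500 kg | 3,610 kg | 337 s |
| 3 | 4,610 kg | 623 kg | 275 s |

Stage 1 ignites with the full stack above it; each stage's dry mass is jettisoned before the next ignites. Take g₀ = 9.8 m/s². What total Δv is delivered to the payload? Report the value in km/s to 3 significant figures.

Ignition mass of stage 1 = 145,000+22,700 + 30,500+3,610 + 4,610+623 + 2,490 = 209,533 kg.
Stage 1: m₀ = 209,533 kg, m_f = 209,533 − 145,000 = 64,533 kg; Δv = 291×9.8×ln(3.247) = 2851.8×1.1777 ≈ 3359 m/s.
Stage 2: m₀ = 41,833 kg, m_f = 41,833 − 30,500 = 11,333 kg; Δv = 337×9.8×ln(3.691) = 3302.6×1.3060 ≈ 4313 m/s.
Stage 3: m₀ = 7,723 kg, m_f = 7,723 − 4,610 = 3,113 kg; Δv = 275×9.8×ln(2.481) = 2695.0×0.9086 ≈ 2449 m/s.
Total Δv = 3359 + 4313 + 2449 = 10121 m/s.

Δv ≈ 10.1 km/s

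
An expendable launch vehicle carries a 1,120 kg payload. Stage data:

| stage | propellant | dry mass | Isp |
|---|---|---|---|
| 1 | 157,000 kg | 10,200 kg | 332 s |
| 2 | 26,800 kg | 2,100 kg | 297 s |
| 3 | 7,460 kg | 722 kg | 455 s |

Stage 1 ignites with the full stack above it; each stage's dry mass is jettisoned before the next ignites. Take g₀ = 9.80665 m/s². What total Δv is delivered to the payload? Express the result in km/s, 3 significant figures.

Δv ≈ 15.5 km/s

Ignition mass of stage 1 = 157,000+10,200 + 26,800+2,100 + 7,460+722 + 1,120 = 205,402 kg.
Stage 1: m₀ = 205,402 kg, m_f = 205,402 − 157,000 = 48,402 kg; Δv = 332×9.80665×ln(4.244) = 3255.8×1.4454 ≈ 4706 m/s.
Stage 2: m₀ = 38,202 kg, m_f = 38,202 − 26,800 = 11,402 kg; Δv = 297×9.80665×ln(3.35) = 2912.6×1.2091 ≈ 3522 m/s.
Stage 3: m₀ = 9,302 kg, m_f = 9,302 − 7,460 = 1,842 kg; Δv = 455×9.80665×ln(5.05) = 4462.0×1.6194 ≈ 7226 m/s.
Total Δv = 4706 + 3522 + 7226 = 15454 m/s.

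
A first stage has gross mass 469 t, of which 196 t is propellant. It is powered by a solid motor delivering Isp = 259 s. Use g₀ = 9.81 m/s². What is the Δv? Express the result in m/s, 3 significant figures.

Δv ≈ 1370 m/s

v_e = Isp · g₀ = 259 × 9.81 = 2540.8 m/s.
m_f = m₀ − m_prop = 469 − 196 = 273 t.
Δv = v_e · ln(m₀/m_f) = 2540.8 × ln(1.718) = 2540.8 × 0.5411 ≈ 1374.9 m/s.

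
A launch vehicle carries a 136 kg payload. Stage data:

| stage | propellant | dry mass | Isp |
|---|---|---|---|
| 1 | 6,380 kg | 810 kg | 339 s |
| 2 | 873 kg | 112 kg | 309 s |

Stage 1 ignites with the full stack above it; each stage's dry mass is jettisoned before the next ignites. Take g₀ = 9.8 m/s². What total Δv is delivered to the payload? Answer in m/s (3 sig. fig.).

Ignition mass of stage 1 = 6,380+810 + 873+112 + 136 = 8,311 kg.
Stage 1: m₀ = 8,311 kg, m_f = 8,311 − 6,380 = 1,931 kg; Δv = 339×9.8×ln(4.304) = 3322.2×1.4595 ≈ 4849 m/s.
Stage 2: m₀ = 1,121 kg, m_f = 1,121 − 873 = 248 kg; Δv = 309×9.8×ln(4.52) = 3028.2×1.5085 ≈ 4568 m/s.
Total Δv = 4849 + 4568 = 9417 m/s.

Δv ≈ 9420 m/s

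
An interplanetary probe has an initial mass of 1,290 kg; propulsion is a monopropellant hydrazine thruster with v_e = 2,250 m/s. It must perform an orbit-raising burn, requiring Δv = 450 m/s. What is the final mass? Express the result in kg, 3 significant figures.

final mass ≈ 1060 kg

m₀/m_f = exp(Δv / v_e) = exp(450 / 2250.0) = exp(0.2000) = 1.2214.
m_f = m₀ / 1.2214 = 1,290 / 1.2214 = 1,056.17 kg.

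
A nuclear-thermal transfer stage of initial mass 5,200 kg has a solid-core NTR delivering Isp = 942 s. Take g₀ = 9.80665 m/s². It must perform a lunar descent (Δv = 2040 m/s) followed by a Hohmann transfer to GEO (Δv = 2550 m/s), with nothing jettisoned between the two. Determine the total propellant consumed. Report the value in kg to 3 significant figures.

total propellant consumed ≈ 2040 kg

v_e = Isp · g₀ = 942 × 9.80665 = 9237.9 m/s.
After the first burn: m = 5200 × exp(−2040/9237.9) = 5200 × 0.80185 = 4,169.62 kg.
After the second burn: m = 4,169.62 × exp(−2550/9237.9) = 4,169.62 × 0.75878 = 3,163.82 kg.
Total propellant = m₀ − m_final = 5200 − 3,163.82 = 2,036.18 kg.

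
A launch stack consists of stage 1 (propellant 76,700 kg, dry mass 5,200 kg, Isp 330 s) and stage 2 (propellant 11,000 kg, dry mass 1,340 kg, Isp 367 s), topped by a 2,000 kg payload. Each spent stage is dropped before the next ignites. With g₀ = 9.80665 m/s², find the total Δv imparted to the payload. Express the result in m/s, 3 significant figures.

Δv ≈ 10400 m/s

Ignition mass of stage 1 = 76,700+5,200 + 11,000+1,340 + 2,000 = 96,240 kg.
Stage 1: m₀ = 96,240 kg, m_f = 96,240 − 76,700 = 19,540 kg; Δv = 330×9.80665×ln(4.925) = 3236.2×1.5944 ≈ 5160 m/s.
Stage 2: m₀ = 14,340 kg, m_f = 14,340 − 11,000 = 3,340 kg; Δv = 367×9.80665×ln(4.293) = 3599.0×1.4571 ≈ 5244 m/s.
Total Δv = 5160 + 5244 = 10404 m/s.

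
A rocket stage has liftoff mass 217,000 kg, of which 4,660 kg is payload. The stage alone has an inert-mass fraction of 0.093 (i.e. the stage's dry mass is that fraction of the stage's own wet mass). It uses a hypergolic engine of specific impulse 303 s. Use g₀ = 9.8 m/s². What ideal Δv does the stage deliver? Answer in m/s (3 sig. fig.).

Stage wet mass = m₀ − payload = 217,000 − 4,660 = 212,340 kg.
Stage dry mass = ε × stage wet mass = 0.093 × 212,340 = 19,747.6 kg.
Burnout mass m_f = stage dry + payload = 19,747.6 + 4,660 = 24,407.6 kg.
v_e = Isp · g₀ = 303 × 9.8 = 2969.4 m/s.
Δv = v_e · ln(217,000/24,407.6) = 2969.4 × ln(8.891) = 2969.4 × 2.1850 ≈ 6488 m/s.

Δv ≈ 6490 m/s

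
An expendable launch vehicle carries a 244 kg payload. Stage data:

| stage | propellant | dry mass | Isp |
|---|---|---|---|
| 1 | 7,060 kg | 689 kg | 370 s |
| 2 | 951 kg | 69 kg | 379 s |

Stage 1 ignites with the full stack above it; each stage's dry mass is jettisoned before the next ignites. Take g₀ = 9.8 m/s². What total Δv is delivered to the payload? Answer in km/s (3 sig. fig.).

Δv ≈ 10.7 km/s

Ignition mass of stage 1 = 7,060+689 + 951+69 + 244 = 9,013 kg.
Stage 1: m₀ = 9,013 kg, m_f = 9,013 − 7,060 = 1,953 kg; Δv = 370×9.8×ln(4.615) = 3626.0×1.5293 ≈ 5545 m/s.
Stage 2: m₀ = 1,264 kg, m_f = 1,264 − 951 = 313 kg; Δv = 379×9.8×ln(4.038) = 3714.2×1.3958 ≈ 5184 m/s.
Total Δv = 5545 + 5184 = 10729 m/s.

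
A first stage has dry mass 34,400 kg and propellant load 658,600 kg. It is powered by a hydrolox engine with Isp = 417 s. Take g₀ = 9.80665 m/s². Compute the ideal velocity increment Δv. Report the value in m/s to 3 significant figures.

v_e = Isp · g₀ = 417 × 9.80665 = 4089.4 m/s.
m₀ = m_dry + m_prop = 34,400 + 658,600 = 693,000 kg.
Δv = v_e · ln(m₀/m_f) = 4089.4 × ln(20.15) = 4089.4 × 3.0030 ≈ 12280.3 m/s.

Δv ≈ 12300 m/s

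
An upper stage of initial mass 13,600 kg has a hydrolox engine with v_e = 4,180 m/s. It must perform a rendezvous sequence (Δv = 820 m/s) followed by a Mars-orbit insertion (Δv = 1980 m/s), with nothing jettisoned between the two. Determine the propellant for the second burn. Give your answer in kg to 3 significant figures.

After the first burn: m = 13600 × exp(−820/4180.0) = 13600 × 0.82187 = 11,177.4 kg.
After the second burn: m = 11,177.4 × exp(−1980/4180.0) = 11,177.4 × 0.62270 = 6,960.17 kg.
Second-burn propellant = 11,177.4 − 6,960.17 = 4,217.23 kg.

propellant for the second burn ≈ 4220 kg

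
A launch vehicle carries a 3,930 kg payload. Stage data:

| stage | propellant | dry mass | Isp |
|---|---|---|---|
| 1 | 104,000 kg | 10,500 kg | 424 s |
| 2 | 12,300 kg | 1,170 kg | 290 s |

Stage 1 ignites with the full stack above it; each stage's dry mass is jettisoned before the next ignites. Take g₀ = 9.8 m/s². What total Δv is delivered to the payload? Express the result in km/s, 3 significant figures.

Δv ≈ 9.94 km/s

Ignition mass of stage 1 = 104,000+10,500 + 12,300+1,170 + 3,930 = 131,900 kg.
Stage 1: m₀ = 131,900 kg, m_f = 131,900 − 104,000 = 27,900 kg; Δv = 424×9.8×ln(4.728) = 4155.2×1.5534 ≈ 6455 m/s.
Stage 2: m₀ = 17,400 kg, m_f = 17,400 − 12,300 = 5,100 kg; Δv = 290×9.8×ln(3.412) = 2842.0×1.2272 ≈ 3488 m/s.
Total Δv = 6455 + 3488 = 9943 m/s.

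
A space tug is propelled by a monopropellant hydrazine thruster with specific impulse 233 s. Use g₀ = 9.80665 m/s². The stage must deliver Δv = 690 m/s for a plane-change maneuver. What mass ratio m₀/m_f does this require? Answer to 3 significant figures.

mass ratio ≈ 1.35

v_e = Isp · g₀ = 233 × 9.80665 = 2284.9 m/s.
Rocket equation: m₀/m_f = exp(Δv / v_e) = exp(690 / 2284.9) = exp(0.3020) = 1.3525.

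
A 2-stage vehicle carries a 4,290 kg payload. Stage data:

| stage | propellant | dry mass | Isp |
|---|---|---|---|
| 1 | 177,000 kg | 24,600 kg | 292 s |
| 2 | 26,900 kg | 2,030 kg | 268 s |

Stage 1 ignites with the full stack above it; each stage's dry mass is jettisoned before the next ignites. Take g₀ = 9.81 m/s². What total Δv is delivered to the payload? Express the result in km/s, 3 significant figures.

Δv ≈ 8.38 km/s

Ignition mass of stage 1 = 177,000+24,600 + 26,900+2,030 + 4,290 = 234,820 kg.
Stage 1: m₀ = 234,820 kg, m_f = 234,820 − 177,000 = 57,820 kg; Δv = 292×9.81×ln(4.061) = 2864.5×1.4015 ≈ 4015 m/s.
Stage 2: m₀ = 33,220 kg, m_f = 33,220 − 26,900 = 6,320 kg; Δv = 268×9.81×ln(5.256) = 2629.1×1.6594 ≈ 4363 m/s.
Total Δv = 4015 + 4363 = 8378 m/s.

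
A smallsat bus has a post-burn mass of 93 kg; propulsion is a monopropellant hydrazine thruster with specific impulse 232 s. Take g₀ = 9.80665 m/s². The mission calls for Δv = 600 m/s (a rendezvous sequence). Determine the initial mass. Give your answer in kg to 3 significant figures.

initial mass ≈ 121 kg

v_e = Isp · g₀ = 232 × 9.80665 = 2275.1 m/s.
Rocket equation: m₀/m_f = exp(Δv / v_e) = exp(600 / 2275.1) = exp(0.2637) = 1.3018.
m₀ = m_f × 1.3018 = 93 × 1.3018 = 121.067 kg.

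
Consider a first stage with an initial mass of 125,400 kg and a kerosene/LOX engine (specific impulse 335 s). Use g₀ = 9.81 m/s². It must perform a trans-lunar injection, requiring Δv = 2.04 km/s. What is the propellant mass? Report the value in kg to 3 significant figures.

v_e = Isp · g₀ = 335 × 9.81 = 3286.4 m/s.
By the Tsiolkovsky rocket equation, m₀/m_f = exp(Δv / v_e) = exp(2040 / 3286.4) = exp(0.6207) = 1.8603.
m_f = 125,400 / 1.8603 = 67,408.5 kg, so propellant = m₀ − m_f = 125,400 − 67,408.5 = 57,991.5 kg.

propellant mass ≈ 58000 kg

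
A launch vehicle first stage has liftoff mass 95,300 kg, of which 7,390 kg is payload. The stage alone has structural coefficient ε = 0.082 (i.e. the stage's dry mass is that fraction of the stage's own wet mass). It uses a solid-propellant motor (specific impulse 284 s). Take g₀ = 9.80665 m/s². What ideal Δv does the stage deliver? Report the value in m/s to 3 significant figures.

Stage wet mass = m₀ − payload = 95,300 − 7,390 = 87,910 kg.
Stage dry mass = ε × stage wet mass = 0.082 × 87,910 = 7,208.62 kg.
Burnout mass m_f = stage dry + payload = 7,208.62 + 7,390 = 14,598.62 kg.
v_e = Isp · g₀ = 284 × 9.80665 = 2785.1 m/s.
From the ideal rocket equation, Δv = v_e · ln(95,300/14,598.62) = 2785.1 × ln(6.528) = 2785.1 × 1.8761 ≈ 5225 m/s.

Δv ≈ 5230 m/s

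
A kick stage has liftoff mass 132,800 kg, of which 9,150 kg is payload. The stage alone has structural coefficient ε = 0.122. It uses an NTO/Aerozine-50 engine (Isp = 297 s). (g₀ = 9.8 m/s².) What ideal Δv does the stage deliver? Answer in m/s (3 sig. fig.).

Δv ≈ 4950 m/s

Stage wet mass = m₀ − payload = 132,800 − 9,150 = 123,650 kg.
Stage dry mass = ε × stage wet mass = 0.122 × 123,650 = 15,085.3 kg.
Burnout mass m_f = stage dry + payload = 15,085.3 + 9,150 = 24,235.3 kg.
v_e = Isp · g₀ = 297 × 9.8 = 2910.6 m/s.
By the Tsiolkovsky rocket equation, Δv = v_e · ln(132,800/24,235.3) = 2910.6 × ln(5.48) = 2910.6 × 1.7010 ≈ 4951 m/s.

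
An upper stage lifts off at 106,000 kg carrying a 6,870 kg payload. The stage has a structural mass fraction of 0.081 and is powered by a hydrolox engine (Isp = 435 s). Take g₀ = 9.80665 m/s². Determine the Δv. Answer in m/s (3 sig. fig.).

Stage wet mass = m₀ − payload = 106,000 − 6,870 = 99,130 kg.
Stage dry mass = ε × stage wet mass = 0.081 × 99,130 = 8,029.53 kg.
Burnout mass m_f = stage dry + payload = 8,029.53 + 6,870 = 14,899.53 kg.
v_e = Isp · g₀ = 435 × 9.80665 = 4265.9 m/s.
Rocket equation: Δv = v_e · ln(106,000/14,899.53) = 4265.9 × ln(7.114) = 4265.9 × 1.9621 ≈ 8370 m/s.

Δv ≈ 8370 m/s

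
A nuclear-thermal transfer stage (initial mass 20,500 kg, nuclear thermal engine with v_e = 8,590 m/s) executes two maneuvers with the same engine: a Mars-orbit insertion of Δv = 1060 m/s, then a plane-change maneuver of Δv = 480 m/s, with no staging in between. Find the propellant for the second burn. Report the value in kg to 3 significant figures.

propellant for the second burn ≈ 985 kg

After the first burn: m = 20500 × exp(−1060/8590.0) = 20500 × 0.88391 = 18,120.2 kg.
After the second burn: m = 18,120.2 × exp(−480/8590.0) = 18,120.2 × 0.94565 = 17,135.4 kg.
Second-burn propellant = 18,120.2 − 17,135.4 = 984.8 kg.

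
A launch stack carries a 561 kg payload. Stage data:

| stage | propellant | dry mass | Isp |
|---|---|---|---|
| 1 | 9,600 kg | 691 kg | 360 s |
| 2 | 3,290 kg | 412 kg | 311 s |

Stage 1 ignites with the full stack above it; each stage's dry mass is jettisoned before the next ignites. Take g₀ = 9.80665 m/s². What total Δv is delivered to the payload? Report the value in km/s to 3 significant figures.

Δv ≈ 8.31 km/s

Ignition mass of stage 1 = 9,600+691 + 3,290+412 + 561 = 14,554 kg.
Stage 1: m₀ = 14,554 kg, m_f = 14,554 − 9,600 = 4,954 kg; Δv = 360×9.80665×ln(2.938) = 3530.4×1.0777 ≈ 3805 m/s.
Stage 2: m₀ = 4,263 kg, m_f = 4,263 − 3,290 = 973 kg; Δv = 311×9.80665×ln(4.381) = 3049.9×1.4773 ≈ 4506 m/s.
Total Δv = 3805 + 4506 = 8311 m/s.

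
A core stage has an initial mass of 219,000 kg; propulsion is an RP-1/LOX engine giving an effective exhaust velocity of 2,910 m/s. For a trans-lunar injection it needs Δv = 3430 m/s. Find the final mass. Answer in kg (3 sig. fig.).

m₀/m_f = exp(Δv / v_e) = exp(3430 / 2910.0) = exp(1.1787) = 3.2501.
m_f = m₀ / 3.2501 = 219,000 / 3.2501 = 67,382.5 kg.

final mass ≈ 67400 kg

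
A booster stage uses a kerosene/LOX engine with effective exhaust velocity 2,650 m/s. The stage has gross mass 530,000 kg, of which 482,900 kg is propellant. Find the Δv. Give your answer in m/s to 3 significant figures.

Δv ≈ 6410 m/s

m_f = m₀ − m_prop = 530,000 − 482,900 = 47,100 kg.
By the Tsiolkovsky rocket equation, Δv = v_e · ln(m₀/m_f) = 2650.0 × ln(11.25) = 2650.0 × 2.4206 ≈ 6414.6 m/s.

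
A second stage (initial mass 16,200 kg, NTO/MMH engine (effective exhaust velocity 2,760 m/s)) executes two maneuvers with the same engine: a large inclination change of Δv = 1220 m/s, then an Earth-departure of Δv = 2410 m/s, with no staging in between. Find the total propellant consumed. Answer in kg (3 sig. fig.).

total propellant consumed ≈ 11900 kg

After the first burn: m = 16200 × exp(−1220/2760.0) = 16200 × 0.64273 = 10,412.2 kg.
After the second burn: m = 10,412.2 × exp(−2410/2760.0) = 10,412.2 × 0.41762 = 4,348.34 kg.
Total propellant = m₀ − m_final = 16200 − 4,348.34 = 11,851.66 kg.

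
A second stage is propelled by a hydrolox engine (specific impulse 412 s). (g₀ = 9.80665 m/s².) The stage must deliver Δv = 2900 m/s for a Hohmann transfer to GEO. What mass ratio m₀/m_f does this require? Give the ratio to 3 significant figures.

v_e = Isp · g₀ = 412 × 9.80665 = 4040.3 m/s.
m₀/m_f = exp(Δv / v_e) = exp(2900 / 4040.3) = exp(0.7178) = 2.0498.

mass ratio ≈ 2.05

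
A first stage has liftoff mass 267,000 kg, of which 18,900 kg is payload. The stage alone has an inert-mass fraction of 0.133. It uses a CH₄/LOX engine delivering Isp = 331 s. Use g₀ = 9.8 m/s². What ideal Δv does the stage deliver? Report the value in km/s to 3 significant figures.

Δv ≈ 5.31 km/s

Stage wet mass = m₀ − payload = 267,000 − 18,900 = 248,100 kg.
Stage dry mass = ε × stage wet mass = 0.133 × 248,100 = 32,997.3 kg.
Burnout mass m_f = stage dry + payload = 32,997.3 + 18,900 = 51,897.3 kg.
v_e = Isp · g₀ = 331 × 9.8 = 3243.8 m/s.
By the Tsiolkovsky rocket equation, Δv = v_e · ln(267,000/51,897.3) = 3243.8 × ln(5.145) = 3243.8 × 1.6380 ≈ 5313 m/s.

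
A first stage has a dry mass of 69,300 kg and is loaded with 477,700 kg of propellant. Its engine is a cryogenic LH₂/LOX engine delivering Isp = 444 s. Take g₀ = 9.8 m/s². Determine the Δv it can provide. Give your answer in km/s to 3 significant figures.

v_e = Isp · g₀ = 444 × 9.8 = 4351.2 m/s.
m₀ = m_dry + m_prop = 69,300 + 477,700 = 547,000 kg.
Rocket equation: Δv = v_e · ln(m₀/m_f) = 4351.2 × ln(7.893) = 4351.2 × 2.0660 ≈ 8989.6 m/s.

Δv ≈ 8.99 km/s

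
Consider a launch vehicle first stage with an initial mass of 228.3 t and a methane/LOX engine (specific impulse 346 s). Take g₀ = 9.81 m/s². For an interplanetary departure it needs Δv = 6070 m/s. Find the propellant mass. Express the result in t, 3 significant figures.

v_e = Isp · g₀ = 346 × 9.81 = 3394.3 m/s.
By the Tsiolkovsky rocket equation, m₀/m_f = exp(Δv / v_e) = exp(6070 / 3394.3) = exp(1.7883) = 5.9794.
m_f = 228.3 / 5.9794 = 38.1811 t, so propellant = m₀ − m_f = 228.3 − 38.1811 = 190.1189 t.

propellant mass ≈ 190 t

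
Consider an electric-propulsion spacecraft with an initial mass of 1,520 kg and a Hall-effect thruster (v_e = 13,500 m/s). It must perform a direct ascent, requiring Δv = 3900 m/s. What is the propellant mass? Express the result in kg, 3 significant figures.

propellant mass ≈ 381 kg

From the ideal rocket equation, m₀/m_f = exp(Δv / v_e) = exp(3900 / 13500.0) = exp(0.2889) = 1.3349.
m_f = 1,520 / 1.3349 = 1,138.66 kg, so propellant = m₀ − m_f = 1,520 − 1,138.66 = 381.34 kg.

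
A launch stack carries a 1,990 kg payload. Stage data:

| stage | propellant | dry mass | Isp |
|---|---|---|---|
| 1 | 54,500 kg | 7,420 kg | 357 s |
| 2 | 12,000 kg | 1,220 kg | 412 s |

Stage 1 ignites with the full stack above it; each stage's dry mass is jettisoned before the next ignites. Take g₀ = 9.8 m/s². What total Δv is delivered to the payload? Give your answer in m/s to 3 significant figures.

Δv ≈ 10600 m/s

Ignition mass of stage 1 = 54,500+7,420 + 12,000+1,220 + 1,990 = 77,130 kg.
Stage 1: m₀ = 77,130 kg, m_f = 77,130 − 54,500 = 22,630 kg; Δv = 357×9.8×ln(3.408) = 3498.6×1.2262 ≈ 4290 m/s.
Stage 2: m₀ = 15,210 kg, m_f = 15,210 − 12,000 = 3,210 kg; Δv = 412×9.8×ln(4.738) = 4037.6×1.5557 ≈ 6281 m/s.
Total Δv = 4290 + 6281 = 10571 m/s.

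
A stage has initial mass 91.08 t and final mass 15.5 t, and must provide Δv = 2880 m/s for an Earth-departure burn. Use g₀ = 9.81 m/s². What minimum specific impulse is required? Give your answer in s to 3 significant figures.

ln(m₀/m_f) = ln(91080/15500) = ln(5.876) = 1.7709.
v_e = Δv / ln(m₀/m_f) = 2880 / 1.7709 = 1626.3 m/s.
Isp = v_e / g₀ = 1626.3 / 9.81 = 165.8 s.

Isp ≈ 166 s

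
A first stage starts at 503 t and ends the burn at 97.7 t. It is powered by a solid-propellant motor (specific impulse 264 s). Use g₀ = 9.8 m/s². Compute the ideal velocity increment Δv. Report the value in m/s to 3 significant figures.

Δv ≈ 4240 m/s

v_e = Isp · g₀ = 264 × 9.8 = 2587.2 m/s.
Δv = v_e · ln(m₀/m_f) = 2587.2 × ln(5.148) = 2587.2 × 1.6387 ≈ 4239.6 m/s.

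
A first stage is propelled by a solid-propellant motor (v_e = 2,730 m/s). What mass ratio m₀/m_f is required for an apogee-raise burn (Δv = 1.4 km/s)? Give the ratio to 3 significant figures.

mass ratio ≈ 1.67

m₀/m_f = exp(Δv / v_e) = exp(1400 / 2730.0) = exp(0.5128) = 1.6700.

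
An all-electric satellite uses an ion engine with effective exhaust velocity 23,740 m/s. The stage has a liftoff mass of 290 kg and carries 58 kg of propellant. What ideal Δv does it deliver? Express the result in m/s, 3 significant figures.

m_f = m₀ − m_prop = 290 − 58 = 232 kg.
From the ideal rocket equation, Δv = v_e · ln(m₀/m_f) = 23740.0 × ln(1.25) = 23740.0 × 0.2231 ≈ 5297.4 m/s.

Δv ≈ 5300 m/s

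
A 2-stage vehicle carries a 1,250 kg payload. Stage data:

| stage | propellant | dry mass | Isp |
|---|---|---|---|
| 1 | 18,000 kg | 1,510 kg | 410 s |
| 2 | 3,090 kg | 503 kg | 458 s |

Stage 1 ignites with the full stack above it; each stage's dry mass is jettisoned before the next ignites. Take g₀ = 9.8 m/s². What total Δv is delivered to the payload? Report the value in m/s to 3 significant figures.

Δv ≈ 9960 m/s

Ignition mass of stage 1 = 18,000+1,510 + 3,090+503 + 1,250 = 24,353 kg.
Stage 1: m₀ = 24,353 kg, m_f = 24,353 − 18,000 = 6,353 kg; Δv = 410×9.8×ln(3.833) = 4018.0×1.3437 ≈ 5399 m/s.
Stage 2: m₀ = 4,843 kg, m_f = 4,843 − 3,090 = 1,753 kg; Δv = 458×9.8×ln(2.763) = 4488.4×1.0162 ≈ 4561 m/s.
Total Δv = 5399 + 4561 = 9960 m/s.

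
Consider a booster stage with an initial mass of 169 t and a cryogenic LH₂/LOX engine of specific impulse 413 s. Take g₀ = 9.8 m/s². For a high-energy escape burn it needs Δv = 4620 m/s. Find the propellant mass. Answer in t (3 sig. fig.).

propellant mass ≈ 115 t

v_e = Isp · g₀ = 413 × 9.8 = 4047.4 m/s.
From the ideal rocket equation, m₀/m_f = exp(Δv / v_e) = exp(4620 / 4047.4) = exp(1.1415) = 3.1314.
m_f = 169 / 3.1314 = 53.9695 t, so propellant = m₀ − m_f = 169 − 53.9695 = 115.0305 t.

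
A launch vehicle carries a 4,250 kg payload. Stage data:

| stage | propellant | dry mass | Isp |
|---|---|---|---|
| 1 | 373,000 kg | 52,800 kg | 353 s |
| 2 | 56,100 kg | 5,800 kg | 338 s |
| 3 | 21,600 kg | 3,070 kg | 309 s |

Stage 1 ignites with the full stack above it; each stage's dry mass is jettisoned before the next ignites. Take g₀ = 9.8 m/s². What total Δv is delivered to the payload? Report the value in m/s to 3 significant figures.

Δv ≈ 11800 m/s

Ignition mass of stage 1 = 373,000+52,800 + 56,100+5,800 + 21,600+3,070 + 4,250 = 516,620 kg.
Stage 1: m₀ = 516,620 kg, m_f = 516,620 − 373,000 = 143,620 kg; Δv = 353×9.8×ln(3.597) = 3459.4×1.2801 ≈ 4429 m/s.
Stage 2: m₀ = 90,820 kg, m_f = 90,820 − 56,100 = 34,720 kg; Δv = 338×9.8×ln(2.616) = 3312.4×0.9616 ≈ 3185 m/s.
Stage 3: m₀ = 28,920 kg, m_f = 28,920 − 21,600 = 7,320 kg; Δv = 309×9.8×ln(3.951) = 3028.2×1.3739 ≈ 4161 m/s.
Total Δv = 4429 + 3185 + 4161 = 11775 m/s.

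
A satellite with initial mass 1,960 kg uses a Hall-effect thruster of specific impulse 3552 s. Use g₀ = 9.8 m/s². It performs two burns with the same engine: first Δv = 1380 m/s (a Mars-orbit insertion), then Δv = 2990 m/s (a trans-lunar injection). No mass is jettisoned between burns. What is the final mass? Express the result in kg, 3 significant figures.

final mass ≈ 1730 kg

v_e = Isp · g₀ = 3552 × 9.8 = 34809.6 m/s.
After the first burn: m = 1960 × exp(−1380/34809.6) = 1960 × 0.96113 = 1,883.81 kg.
After the second burn: m = 1,883.81 × exp(−2990/34809.6) = 1,883.81 × 0.91769 = 1,728.75 kg.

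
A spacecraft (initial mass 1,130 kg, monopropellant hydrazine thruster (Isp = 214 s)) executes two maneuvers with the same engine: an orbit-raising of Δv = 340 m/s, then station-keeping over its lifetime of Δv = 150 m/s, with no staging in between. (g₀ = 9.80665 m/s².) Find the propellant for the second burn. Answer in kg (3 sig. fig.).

propellant for the second burn ≈ 66.3 kg

v_e = Isp · g₀ = 214 × 9.80665 = 2098.6 m/s.
After the first burn: m = 1130 × exp(−340/2098.6) = 1130 × 0.85043 = 960.986 kg.
After the second burn: m = 960.986 × exp(−150/2098.6) = 960.986 × 0.93102 = 894.697 kg.
Second-burn propellant = 960.986 − 894.697 = 66.289 kg.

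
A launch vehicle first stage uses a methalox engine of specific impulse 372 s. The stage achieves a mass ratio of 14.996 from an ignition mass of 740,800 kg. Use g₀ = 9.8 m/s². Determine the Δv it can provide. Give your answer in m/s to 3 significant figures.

v_e = Isp · g₀ = 372 × 9.8 = 3645.6 m/s.
By the Tsiolkovsky rocket equation, Δv = v_e · ln(14.996) = 3645.6 × 2.7078 ≈ 9871.5 m/s.

Δv ≈ 9870 m/s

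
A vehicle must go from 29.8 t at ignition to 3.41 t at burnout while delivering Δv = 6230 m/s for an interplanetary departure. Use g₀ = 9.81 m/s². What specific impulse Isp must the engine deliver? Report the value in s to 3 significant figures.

ln(m₀/m_f) = ln(29800/3410) = ln(8.739) = 2.1678.
v_e = Δv / ln(m₀/m_f) = 6230 / 2.1678 = 2873.9 m/s.
Isp = v_e / g₀ = 2873.9 / 9.81 = 293.0 s.

Isp ≈ 293 s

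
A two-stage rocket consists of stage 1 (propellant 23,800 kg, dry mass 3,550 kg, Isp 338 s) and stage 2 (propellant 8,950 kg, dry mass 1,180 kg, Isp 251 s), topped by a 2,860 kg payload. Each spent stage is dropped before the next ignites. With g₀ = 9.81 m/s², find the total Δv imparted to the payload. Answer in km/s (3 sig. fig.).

Δv ≈ 5.83 km/s

Ignition mass of stage 1 = 23,800+3,550 + 8,950+1,180 + 2,860 = 40,340 kg.
Stage 1: m₀ = 40,340 kg, m_f = 40,340 − 23,800 = 16,540 kg; Δv = 338×9.81×ln(2.439) = 3315.8×0.8916 ≈ 2956 m/s.
Stage 2: m₀ = 12,990 kg, m_f = 12,990 − 8,950 = 4,040 kg; Δv = 251×9.81×ln(3.215) = 2462.3×1.1679 ≈ 2876 m/s.
Total Δv = 2956 + 2876 = 5832 m/s.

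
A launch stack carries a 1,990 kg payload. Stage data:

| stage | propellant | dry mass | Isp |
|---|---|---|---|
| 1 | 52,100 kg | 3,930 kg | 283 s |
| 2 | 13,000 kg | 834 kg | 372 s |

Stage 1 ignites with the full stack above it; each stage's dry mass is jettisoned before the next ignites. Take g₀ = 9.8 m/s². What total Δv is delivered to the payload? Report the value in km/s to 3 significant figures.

Ignition mass of stage 1 = 52,100+3,930 + 13,000+834 + 1,990 = 71,854 kg.
Stage 1: m₀ = 71,854 kg, m_f = 71,854 − 52,100 = 19,754 kg; Δv = 283×9.8×ln(3.637) = 2773.4×1.2913 ≈ 3581 m/s.
Stage 2: m₀ = 15,824 kg, m_f = 15,824 − 13,000 = 2,824 kg; Δv = 372×9.8×ln(5.603) = 3645.6×1.7234 ≈ 6283 m/s.
Total Δv = 3581 + 6283 = 9864 m/s.

Δv ≈ 9.86 km/s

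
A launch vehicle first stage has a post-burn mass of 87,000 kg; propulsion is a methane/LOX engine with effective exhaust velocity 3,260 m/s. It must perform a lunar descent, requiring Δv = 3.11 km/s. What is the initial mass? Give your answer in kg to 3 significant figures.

m₀/m_f = exp(Δv / v_e) = exp(3110 / 3260.0) = exp(0.9540) = 2.5960.
m₀ = m_f × 2.5960 = 87,000 × 2.5960 = 225,852 kg.

initial mass ≈ 226000 kg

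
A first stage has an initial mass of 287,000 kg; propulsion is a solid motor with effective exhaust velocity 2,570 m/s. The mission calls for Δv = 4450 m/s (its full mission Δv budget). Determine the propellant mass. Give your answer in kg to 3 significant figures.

propellant mass ≈ 236000 kg

From the ideal rocket equation, m₀/m_f = exp(Δv / v_e) = exp(4450 / 2570.0) = exp(1.7315) = 5.6492.
m_f = 287,000 / 5.6492 = 50,803.7 kg, so propellant = m₀ − m_f = 287,000 − 50,803.7 = 236,196.3 kg.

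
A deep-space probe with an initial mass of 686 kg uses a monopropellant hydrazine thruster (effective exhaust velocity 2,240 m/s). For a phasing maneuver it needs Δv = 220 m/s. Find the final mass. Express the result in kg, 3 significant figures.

By the Tsiolkovsky rocket equation, m₀/m_f = exp(Δv / v_e) = exp(220 / 2240.0) = exp(0.0982) = 1.1032.
m_f = m₀ / 1.1032 = 686 / 1.1032 = 621.827 kg.

final mass ≈ 622 kg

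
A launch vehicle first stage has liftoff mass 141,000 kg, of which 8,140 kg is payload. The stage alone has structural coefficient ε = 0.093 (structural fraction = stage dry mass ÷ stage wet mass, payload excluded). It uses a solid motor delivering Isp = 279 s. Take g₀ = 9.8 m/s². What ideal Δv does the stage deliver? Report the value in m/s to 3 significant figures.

Δv ≈ 5270 m/s

Stage wet mass = m₀ − payload = 141,000 − 8,140 = 132,860 kg.
Stage dry mass = ε × stage wet mass = 0.093 × 132,860 = 12,356 kg.
Burnout mass m_f = stage dry + payload = 12,356 + 8,140 = 20,496 kg.
v_e = Isp · g₀ = 279 × 9.8 = 2734.2 m/s.
Δv = v_e · ln(141,000/20,496) = 2734.2 × ln(6.879) = 2734.2 × 1.9285 ≈ 5273 m/s.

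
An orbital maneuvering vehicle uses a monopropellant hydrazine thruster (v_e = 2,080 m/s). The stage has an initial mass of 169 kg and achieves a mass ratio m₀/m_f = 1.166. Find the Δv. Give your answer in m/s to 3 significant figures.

Δv = v_e · ln(1.166) = 2080.0 × 0.1536 ≈ 319.4 m/s.

Δv ≈ 319 m/s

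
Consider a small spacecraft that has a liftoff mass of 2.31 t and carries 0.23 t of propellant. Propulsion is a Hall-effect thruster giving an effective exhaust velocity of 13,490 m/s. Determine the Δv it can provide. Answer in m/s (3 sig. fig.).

Δv ≈ 1410 m/s

m_f = m₀ − m_prop = 2.31 − 0.23 = 2.08 t.
Δv = v_e · ln(m₀/m_f) = 13490.0 × ln(1.111) = 13490.0 × 0.1049 ≈ 1414.8 m/s.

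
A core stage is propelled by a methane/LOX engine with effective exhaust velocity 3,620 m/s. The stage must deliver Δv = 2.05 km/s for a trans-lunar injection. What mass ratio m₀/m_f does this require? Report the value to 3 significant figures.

Rocket equation: m₀/m_f = exp(Δv / v_e) = exp(2050 / 3620.0) = exp(0.5663) = 1.7617.

mass ratio ≈ 1.76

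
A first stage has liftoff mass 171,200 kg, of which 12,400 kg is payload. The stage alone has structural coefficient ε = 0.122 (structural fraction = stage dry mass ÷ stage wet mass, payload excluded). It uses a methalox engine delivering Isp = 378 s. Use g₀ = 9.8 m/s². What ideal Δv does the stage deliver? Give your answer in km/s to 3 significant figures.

Stage wet mass = m₀ − payload = 171,200 − 12,400 = 158,800 kg.
Stage dry mass = ε × stage wet mass = 0.122 × 158,800 = 19,373.6 kg.
Burnout mass m_f = stage dry + payload = 19,373.6 + 12,400 = 31,773.6 kg.
v_e = Isp · g₀ = 378 × 9.8 = 3704.4 m/s.
Using Δv = v_e ln(m₀/m_f): Δv = v_e · ln(171,200/31,773.6) = 3704.4 × ln(5.388) = 3704.4 × 1.6842 ≈ 6239 m/s.

Δv ≈ 6.24 km/s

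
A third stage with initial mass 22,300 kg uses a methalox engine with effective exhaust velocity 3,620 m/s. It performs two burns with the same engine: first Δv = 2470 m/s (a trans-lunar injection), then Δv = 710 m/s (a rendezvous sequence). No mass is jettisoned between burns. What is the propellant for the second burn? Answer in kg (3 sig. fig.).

propellant for the second burn ≈ 2010 kg

After the first burn: m = 22300 × exp(−2470/3620.0) = 22300 × 0.50544 = 11,271.3 kg.
After the second burn: m = 11,271.3 × exp(−710/3620.0) = 11,271.3 × 0.82190 = 9,263.88 kg.
Second-burn propellant = 11,271.3 − 9,263.88 = 2,007.42 kg.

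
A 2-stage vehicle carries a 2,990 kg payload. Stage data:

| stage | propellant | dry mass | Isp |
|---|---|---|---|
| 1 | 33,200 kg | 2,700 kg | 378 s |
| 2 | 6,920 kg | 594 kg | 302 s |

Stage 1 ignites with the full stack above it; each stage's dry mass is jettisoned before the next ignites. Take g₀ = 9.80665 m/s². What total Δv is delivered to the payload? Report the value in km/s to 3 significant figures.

Δv ≈ 7.84 km/s

Ignition mass of stage 1 = 33,200+2,700 + 6,920+594 + 2,990 = 46,404 kg.
Stage 1: m₀ = 46,404 kg, m_f = 46,404 − 33,200 = 13,204 kg; Δv = 378×9.80665×ln(3.514) = 3706.9×1.2569 ≈ 4659 m/s.
Stage 2: m₀ = 10,504 kg, m_f = 10,504 − 6,920 = 3,584 kg; Δv = 302×9.80665×ln(2.931) = 2961.6×1.0753 ≈ 3185 m/s.
Total Δv = 4659 + 3185 = 7844 m/s.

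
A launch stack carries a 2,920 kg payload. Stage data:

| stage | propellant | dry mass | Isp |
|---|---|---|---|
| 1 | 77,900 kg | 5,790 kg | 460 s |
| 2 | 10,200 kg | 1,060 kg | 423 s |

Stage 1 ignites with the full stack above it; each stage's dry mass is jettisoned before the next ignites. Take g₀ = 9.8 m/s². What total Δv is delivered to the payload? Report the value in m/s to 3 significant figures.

Δv ≈ 12400 m/s

Ignition mass of stage 1 = 77,900+5,790 + 10,200+1,060 + 2,920 = 97,870 kg.
Stage 1: m₀ = 97,870 kg, m_f = 97,870 − 77,900 = 19,970 kg; Δv = 460×9.8×ln(4.901) = 4508.0×1.5894 ≈ 7165 m/s.
Stage 2: m₀ = 14,180 kg, m_f = 14,180 − 10,200 = 3,980 kg; Δv = 423×9.8×ln(3.563) = 4145.4×1.2706 ≈ 5267 m/s.
Total Δv = 7165 + 5267 = 12432 m/s.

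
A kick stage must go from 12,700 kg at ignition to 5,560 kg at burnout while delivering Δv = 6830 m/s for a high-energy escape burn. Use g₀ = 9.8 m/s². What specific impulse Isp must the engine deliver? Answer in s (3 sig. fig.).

ln(m₀/m_f) = ln(12700/5560) = ln(2.284) = 0.8260.
Rocket equation: v_e = Δv / ln(m₀/m_f) = 6830 / 0.8260 = 8268.7 m/s.
Isp = v_e / g₀ = 8268.7 / 9.8 = 843.7 s.

Isp ≈ 844 s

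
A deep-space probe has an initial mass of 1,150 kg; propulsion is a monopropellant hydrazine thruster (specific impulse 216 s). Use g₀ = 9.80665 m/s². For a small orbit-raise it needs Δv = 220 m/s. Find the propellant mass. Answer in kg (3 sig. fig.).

propellant mass ≈ 113 kg

v_e = Isp · g₀ = 216 × 9.80665 = 2118.2 m/s.
Using Δv = v_e ln(m₀/m_f): m₀/m_f = exp(Δv / v_e) = exp(220 / 2118.2) = exp(0.1039) = 1.1094.
m_f = 1,150 / 1.1094 = 1,036.6 kg, so propellant = m₀ − m_f = 1,150 − 1,036.6 = 113.4 kg.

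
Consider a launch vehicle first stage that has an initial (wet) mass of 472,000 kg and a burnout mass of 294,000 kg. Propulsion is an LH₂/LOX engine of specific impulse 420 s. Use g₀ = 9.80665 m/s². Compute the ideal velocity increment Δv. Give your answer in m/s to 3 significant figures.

v_e = Isp · g₀ = 420 × 9.80665 = 4118.8 m/s.
Δv = v_e · ln(m₀/m_f) = 4118.8 × ln(1.605) = 4118.8 × 0.4734 ≈ 1949.8 m/s.

Δv ≈ 1950 m/s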